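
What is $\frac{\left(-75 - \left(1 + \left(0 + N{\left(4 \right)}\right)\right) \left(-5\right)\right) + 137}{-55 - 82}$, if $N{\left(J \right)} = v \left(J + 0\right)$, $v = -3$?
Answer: $- \frac{7}{137} \approx -0.051095$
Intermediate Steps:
$N{\left(J \right)} = - 3 J$ ($N{\left(J \right)} = - 3 \left(J + 0\right) = - 3 J$)
$\frac{\left(-75 - \left(1 + \left(0 + N{\left(4 \right)}\right)\right) \left(-5\right)\right) + 137}{-55 - 82} = \frac{\left(-75 - \left(1 + \left(0 - 12\right)\right) \left(-5\right)\right) + 137}{-55 - 82} = \frac{\left(-75 - \left(1 + \left(0 - 12\right)\right) \left(-5\right)\right) + 137}{-137} = \left(\left(-75 - \left(1 - 12\right) \left(-5\right)\right) + 137\right) \left(- \frac{1}{137}\right) = \left(\left(-75 - \left(-11\right) \left(-5\right)\right) + 137\right) \left(- \frac{1}{137}\right) = \left(\left(-75 - 55\right) + 137\right) \left(- \frac{1}{137}\right) = \left(-130 + 137\right) \left(- \frac{1}{137}\right) = 7 \left(- \frac{1}{137}\right) = - \frac{7}{137}$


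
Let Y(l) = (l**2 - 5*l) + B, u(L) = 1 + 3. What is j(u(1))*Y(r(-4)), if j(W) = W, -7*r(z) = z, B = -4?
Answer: -1280/49 ≈ -26.122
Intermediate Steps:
u(L) = 4
r(z) = -z/7
Y(l) = -4 + l**2 - 5*l (Y(l) = (l**2 - 5*l) - 4 = -4 + l**2 - 5*l)
j(u(1))*Y(r(-4)) = 4*(-4 + (-1/7*(-4))**2 - (-5)*(-4)/7) = 4*(-4 + (4/7)**2 - 5*4/7) = 4*(-4 + 16/49 - 20/7) = 4*(-320/49) = -1280/49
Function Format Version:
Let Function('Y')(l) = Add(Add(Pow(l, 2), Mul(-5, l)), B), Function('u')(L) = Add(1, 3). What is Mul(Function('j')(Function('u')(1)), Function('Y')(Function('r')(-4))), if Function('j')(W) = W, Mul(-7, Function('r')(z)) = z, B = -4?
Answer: Rational(-1280, 49) ≈ -26.122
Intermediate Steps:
Function('u')(L) = 4
Function('r')(z) = Mul(Rational(-1, 7), z)
Function('Y')(l) = Add(-4, Pow(l, 2), Mul(-5, l)) (Function('Y')(l) = Add(Add(Pow(l, 2), Mul(-5, l)), -4) = Add(-4, Pow(l, 2), Mul(-5, l)))
Mul(Function('j')(Function('u')(1)), Function('Y')(Function('r')(-4))) = Mul(4, Add(-4, Pow(Mul(Rational(-1, 7), -4), 2), Mul(-5, Mul(Rational(-1, 7), -4)))) = Mul(4, Add(-4, Pow(Rational(4, 7), 2), Mul(-5, Rational(4, 7)))) = Mul(4, Add(-4, Rational(16, 49), Rational(-20, 7))) = Mul(4, Rational(-320, 49)) = Rational(-1280, 49)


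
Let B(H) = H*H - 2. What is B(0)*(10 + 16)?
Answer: -52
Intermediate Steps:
B(H) = -2 + H² (B(H) = H² - 2 = -2 + H²)
B(0)*(10 + 16) = (-2 + 0²)*(10 + 16) = (-2 + 0)*26 = -2*26 = -52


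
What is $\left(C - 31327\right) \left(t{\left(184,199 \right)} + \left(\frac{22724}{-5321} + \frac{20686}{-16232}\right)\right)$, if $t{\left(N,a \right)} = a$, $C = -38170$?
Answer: $- \frac{580605658754869}{43185236} \approx -1.3445 \cdot 10^{7}$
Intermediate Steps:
$\left(C - 31327\right) \left(t{\left(184,199 \right)} + \left(\frac{22724}{-5321} + \frac{20686}{-16232}\right)\right) = \left(-38170 - 31327\right) \left(199 + \left(\frac{22724}{-5321} + \frac{20686}{-16232}\right)\right) = - 69497 \left(199 + \left(22724 \left(- \frac{1}{5321}\right) + 20686 \left(- \frac{1}{16232}\right)\right)\right) = - 69497 \left(199 - \frac{239463087}{43185236}\right) = \left(-69497\right) \frac{8354398877}{43185236} = - \frac{580605658754869}{43185236}$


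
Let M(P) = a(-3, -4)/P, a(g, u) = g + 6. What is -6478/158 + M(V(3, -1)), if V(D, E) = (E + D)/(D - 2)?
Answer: -79/2 ≈ -39.500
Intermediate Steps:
V(D, E) = (D + E)/(-2 + D)
a(g, u) = 6 + g
M(P) = 3/P (M(P) = (6 - 3)/P = 3/P)
-6478/158 + M(V(3, -1)) = -6478/158 + 3/(((3 - 1)/(-2 + 3))) = -6478/158 + 3/((2/1)) = -79*41/79 + 3/((1*2)) = -41 + 3/2 = -79/2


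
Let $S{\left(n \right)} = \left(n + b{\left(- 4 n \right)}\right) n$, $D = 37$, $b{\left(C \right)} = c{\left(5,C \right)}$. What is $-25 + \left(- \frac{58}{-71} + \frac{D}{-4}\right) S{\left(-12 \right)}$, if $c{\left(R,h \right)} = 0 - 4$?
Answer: $- \frac{116735}{71} \approx -1644.2$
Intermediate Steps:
$c{\left(R,h \right)} = -4$
$b{\left(C \right)} = -4$
$S{\left(n \right)} = n \left(-4 + n\right)$ ($S{\left(n \right)} = \left(n - 4\right) n = \left(-4 + n\right) n = n \left(-4 + n\right)$)
$-25 + \left(- \frac{58}{-71} + \frac{D}{-4}\right) S{\left(-12 \right)} = -25 + \left(- \frac{58}{-71} + \frac{37}{-4}\right) \left(- 12 \left(-4 - 12\right)\right) = -25 + \left(\left(-58\right) \left(- \frac{1}{71}\right) + 37 \left(- \frac{1}{4}\right)\right) \left(\left(-12\right) \left(-16\right)\right) = -25 + \left(\frac{58}{71} - \frac{37}{4}\right) 192 = -25 - \frac{114960}{71} = - \frac{116735}{71}$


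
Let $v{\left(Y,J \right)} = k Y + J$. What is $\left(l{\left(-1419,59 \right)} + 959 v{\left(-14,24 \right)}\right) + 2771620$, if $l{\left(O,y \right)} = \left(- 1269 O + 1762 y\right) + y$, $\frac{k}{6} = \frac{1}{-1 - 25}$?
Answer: $\frac{61132010}{13} \approx 4.7025 \cdot 10^{6}$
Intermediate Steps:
$k = - \frac{3}{13}$ ($k = \frac{6}{-1 - 25} = \frac{6}{-26} = 6 \left(- \frac{1}{26}\right) = - \frac{3}{13} \approx -0.23077$)
$v{\left(Y,J \right)} = J - \frac{3 Y}{13}$ ($v{\left(Y,J \right)} = - \frac{3 Y}{13} + J = J - \frac{3 Y}{13}$)
$l{\left(O,y \right)} = - 1269 O + 1763 y$
$\left(l{\left(-1419,59 \right)} + 959 v{\left(-14,24 \right)}\right) + 2771620 = \left(\left(\left(-1269\right) \left(-1419\right) + 1763 \cdot 59\right) + 959 \left(24 - - \frac{42}{13}\right)\right) + 2771620 = \left(\left(1800711 + 104017\right) + 959 \left(24 + \frac{42}{13}\right)\right) + 2771620 = \left(1904728 + 959 \cdot \frac{354}{13}\right) + 2771620 = \left(1904728 + \frac{339486}{13}\right) + 2771620 = \frac{25100950}{13} + 2771620 = \frac{61132010}{13}$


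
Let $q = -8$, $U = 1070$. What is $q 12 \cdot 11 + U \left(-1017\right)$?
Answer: $-1089246$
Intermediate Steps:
$q 12 \cdot 11 + U \left(-1017\right) = \left(-8\right) 12 \cdot 11 + 1070 \left(-1017\right) = \left(-96\right) 11 - 1088190 = -1056 - 1088190 = -1089246$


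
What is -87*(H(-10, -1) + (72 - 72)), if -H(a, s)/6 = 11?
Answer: 5742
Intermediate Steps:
H(a, s) = -66 (H(a, s) = -6*11 = -66)
-87*(H(-10, -1) + (72 - 72)) = -87*(-66 + (72 - 72)) = -87*(-66 + 0) = -87*(-66) = 5742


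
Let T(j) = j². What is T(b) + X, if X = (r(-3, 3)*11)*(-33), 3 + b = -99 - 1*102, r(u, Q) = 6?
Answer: 39438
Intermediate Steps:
b = -204 (b = -3 + (-99 - 1*102) = -3 + (-99 - 102) = -3 - 201 = -204)
X = -2178 (X = (6*11)*(-33) = 66*(-33) = -2178)
T(b) + X = (-204)² - 2178 = 41616 - 2178 = 39438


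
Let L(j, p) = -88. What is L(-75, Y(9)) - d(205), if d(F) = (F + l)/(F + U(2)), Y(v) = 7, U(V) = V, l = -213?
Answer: -18208/207 ≈ -87.961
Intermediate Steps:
d(F) = (-213 + F)/(2 + F) (d(F) = (F - 213)/(F + 2) = (-213 + F)/(2 + F))
L(-75, Y(9)) - d(205) = -88 - (-213 + 205)/(2 + 205) = -88 - (-8)/207 = -88 - 1*(-8/207) = -88 + 8/207 = -18208/207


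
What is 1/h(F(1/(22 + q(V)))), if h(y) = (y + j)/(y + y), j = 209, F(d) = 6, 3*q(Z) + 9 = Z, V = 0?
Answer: 12/215 ≈ 0.055814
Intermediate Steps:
q(Z) = -3 + Z/3
h(y) = (209 + y)/(2*y) (h(y) = (y + 209)/(y + y) = (209 + y)/((2*y)) = (209 + y)*(1/(2*y)) = (209 + y)/(2*y))
1/h(F(1/(22 + q(V)))) = 1/((½)*(209 + 6)/6) = 1/((½)*(⅙)*215) = 1/(215/12) = 12/215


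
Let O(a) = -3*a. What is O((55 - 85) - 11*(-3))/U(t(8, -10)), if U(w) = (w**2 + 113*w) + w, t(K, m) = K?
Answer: -9/976 ≈ -0.0092213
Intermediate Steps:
U(w) = w**2 + 114*w
O((55 - 85) - 11*(-3))/U(t(8, -10)) = (-3*((55 - 85) - 11*(-3)))/((8*(114 + 8))) = (-3*(-30 + 33))/((8*122)) = -3*3/976 = -9*1/976 = -9/976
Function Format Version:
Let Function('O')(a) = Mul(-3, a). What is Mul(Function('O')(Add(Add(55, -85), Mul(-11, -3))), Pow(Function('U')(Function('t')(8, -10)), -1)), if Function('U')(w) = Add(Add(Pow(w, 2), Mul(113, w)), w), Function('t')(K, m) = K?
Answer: Rational(-9, 976) ≈ -0.0092213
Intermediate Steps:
Function('U')(w) = Add(Pow(w, 2), Mul(114, w))
Mul(Function('O')(Add(Add(55, -85), Mul(-11, -3))), Pow(Function('U')(Function('t')(8, -10)), -1)) = Mul(Mul(-3, Add(Add(55, -85), Mul(-11, -3))), Pow(Mul(8, Add(114, 8)), -1)) = Mul(Mul(-3, Add(-30, 33)), Pow(Mul(8, 122), -1)) = Mul(Mul(-3, 3), Pow(976, -1)) = Mul(-9, Rational(1, 976)) = Rational(-9, 976)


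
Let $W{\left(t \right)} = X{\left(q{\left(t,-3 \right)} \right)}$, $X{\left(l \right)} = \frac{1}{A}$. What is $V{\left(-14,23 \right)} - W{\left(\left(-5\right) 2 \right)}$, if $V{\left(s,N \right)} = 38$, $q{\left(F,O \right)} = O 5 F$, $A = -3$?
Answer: $\frac{115}{3} \approx 38.333$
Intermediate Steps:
$q{\left(F,O \right)} = 5 F O$ ($q{\left(F,O \right)} = 5 O F = 5 F O$)
$X{\left(l \right)} = - \frac{1}{3}$ ($X{\left(l \right)} = \frac{1}{-3} = - \frac{1}{3}$)
$W{\left(t \right)} = - \frac{1}{3}$
$V{\left(-14,23 \right)} - W{\left(\left(-5\right) 2 \right)} = 38 - - \frac{1}{3} = 38 + \frac{1}{3} = \frac{115}{3}$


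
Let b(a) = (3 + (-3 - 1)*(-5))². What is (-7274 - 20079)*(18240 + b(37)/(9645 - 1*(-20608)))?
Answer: -15093802505897/30253 ≈ -4.9892e+8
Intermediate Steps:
b(a) = 529 (b(a) = (3 - 4*(-5))² = (3 + 20)² = 23² = 529)
(-7274 - 20079)*(18240 + b(37)/(9645 - 1*(-20608))) = (-7274 - 20079)*(18240 + 529/(9645 - 1*(-20608))) = -27353*(18240 + 529/(9645 + 20608)) = -27353*(18240 + 529/30253) = -27353*551815249/30253 = -15093802505897/30253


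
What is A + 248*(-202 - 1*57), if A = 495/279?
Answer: -1991137/31 ≈ -64230.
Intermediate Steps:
A = 55/31 (A = 495*(1/279) = 55/31 ≈ 1.7742)
A + 248*(-202 - 1*57) = 55/31 + 248*(-202 - 1*57) = 55/31 + 248*(-202 - 57) = 55/31 + 248*(-259) = 55/31 - 64232 = -1991137/31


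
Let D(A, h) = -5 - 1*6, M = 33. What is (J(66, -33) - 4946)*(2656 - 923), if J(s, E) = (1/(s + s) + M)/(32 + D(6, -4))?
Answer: -23752420015/2772 ≈ -8.5687e+6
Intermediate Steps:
D(A, h) = -11 (D(A, h) = -5 - 6 = -11)
J(s, E) = 11/7 + 1/(42*s) (J(s, E) = (1/(s + s) + 33)/(32 - 11) = (1/(2*s) + 33)/21 = (1/(2*s) + 33)*(1/21) = (33 + 1/(2*s))*(1/21) = 11/7 + 1/(42*s))
(J(66, -33) - 4946)*(2656 - 923) = ((1/42)*(1 + 66*66)/66 - 4946)*(2656 - 923) = ((1/42)*(1/66)*(1 + 4356) - 4946)*1733 = ((1/42)*(1/66)*4357 - 4946)*1733 = (4357/2772 - 4946)*1733 = -13705955/2772*1733 = -23752420015/2772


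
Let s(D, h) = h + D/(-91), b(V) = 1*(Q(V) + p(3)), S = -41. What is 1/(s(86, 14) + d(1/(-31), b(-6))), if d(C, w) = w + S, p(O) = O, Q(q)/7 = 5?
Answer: 91/915 ≈ 0.099454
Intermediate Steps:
Q(q) = 35 (Q(q) = 7*5 = 35)
b(V) = 38 (b(V) = 1*(35 + 3) = 1*38 = 38)
d(C, w) = -41 + w (d(C, w) = w - 41 = -41 + w)
s(D, h) = h - D/91 (s(D, h) = h + D*(-1/91) = h - D/91)
1/(s(86, 14) + d(1/(-31), b(-6))) = 1/((14 - 1/91*86) + (-41 + 38)) = 1/((14 - 86/91) - 3) = 1/(1188/91 - 3) = 1/(915/91) = 91/915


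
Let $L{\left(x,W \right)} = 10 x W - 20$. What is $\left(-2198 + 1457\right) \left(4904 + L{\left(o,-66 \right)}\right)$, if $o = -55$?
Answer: $-30517344$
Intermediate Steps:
$L{\left(x,W \right)} = -20 + 10 W x$ ($L{\left(x,W \right)} = 10 W x - 20 = -20 + 10 W x$)
$\left(-2198 + 1457\right) \left(4904 + L{\left(o,-66 \right)}\right) = \left(-2198 + 1457\right) \left(4904 - \left(20 + 660 \left(-55\right)\right)\right) = - 741 \left(4904 + \left(-20 + 36300\right)\right) = - 741 \left(4904 + 36280\right) = \left(-741\right) 41184 = -30517344$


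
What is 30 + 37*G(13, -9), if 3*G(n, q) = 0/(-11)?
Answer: 30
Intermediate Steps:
G(n, q) = 0 (G(n, q) = (0/(-11))/3 = (0*(-1/11))/3 = (1/3)*0 = 0)
30 + 37*G(13, -9) = 30 + 37*0 = 30 + 0 = 30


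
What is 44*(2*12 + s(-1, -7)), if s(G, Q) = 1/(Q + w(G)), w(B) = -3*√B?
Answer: 30470/29 + 66*I/29 ≈ 1050.7 + 2.2759*I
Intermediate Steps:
s(G, Q) = 1/(Q - 3*√G)
44*(2*12 + s(-1, -7)) = 44*(2*12 + 1/(-7 - 3*I)) = 44*(24 + 1/(-7 - 3*I)) = 44*(24 + (-7 + 3*I)/58) = 1056 + 22*(-7 + 3*I)/29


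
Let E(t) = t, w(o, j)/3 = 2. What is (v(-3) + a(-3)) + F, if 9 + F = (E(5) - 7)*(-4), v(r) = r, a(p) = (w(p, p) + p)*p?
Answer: -13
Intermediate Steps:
w(o, j) = 6 (w(o, j) = 3*2 = 6)
a(p) = p*(6 + p) (a(p) = (6 + p)*p = p*(6 + p))
F = -1 (F = -9 + (5 - 7)*(-4) = -9 - 2*(-4) = -9 + 8 = -1)
(v(-3) + a(-3)) + F = (-3 - 3*(6 - 3)) - 1 = (-3 - 3*3) - 1 = (-3 - 9) - 1 = -12 - 1 = -13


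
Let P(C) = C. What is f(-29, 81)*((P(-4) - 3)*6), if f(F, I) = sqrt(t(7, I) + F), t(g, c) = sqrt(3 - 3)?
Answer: -42*I*sqrt(29) ≈ -226.18*I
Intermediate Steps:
t(g, c) = 0 (t(g, c) = sqrt(0) = 0)
f(F, I) = sqrt(F) (f(F, I) = sqrt(0 + F) = sqrt(F))
f(-29, 81)*((P(-4) - 3)*6) = sqrt(-29)*((-4 - 3)*6) = (I*sqrt(29))*(-7*6) = (I*sqrt(29))*(-42) = -42*I*sqrt(29)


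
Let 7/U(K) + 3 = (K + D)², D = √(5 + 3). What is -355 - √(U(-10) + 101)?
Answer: -355 - √(101 - 7/(3 - (10 - 2*√2)²)) ≈ -365.06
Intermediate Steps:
D = 2*√2 (D = √8 = 2*√2 ≈ 2.8284)
U(K) = 7/(-3 + (K + 2*√2)²)
-355 - √(U(-10) + 101) = -355 - √(7/(-3 + (-10 + 2*√2)²) + 101) = -355 - √(101 + 7/(-3 + (-10 + 2*√2)²))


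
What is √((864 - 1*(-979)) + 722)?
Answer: 3*√285 ≈ 50.646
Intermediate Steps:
√((864 - 1*(-979)) + 722) = √((864 + 979) + 722) = √(1843 + 722) = √2565 = 3*√285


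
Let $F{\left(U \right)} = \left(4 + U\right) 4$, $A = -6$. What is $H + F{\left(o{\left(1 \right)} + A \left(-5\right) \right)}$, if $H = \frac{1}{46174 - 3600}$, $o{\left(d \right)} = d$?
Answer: $\frac{5960361}{42574} \approx 140.0$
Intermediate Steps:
$F{\left(U \right)} = 16 + 4 U$
$H = \frac{1}{42574} \approx 2.3489 \cdot 10^{-5}$
$H + F{\left(o{\left(1 \right)} + A \left(-5\right) \right)} = \frac{1}{42574} + \left(16 + 4 \left(1 - -30\right)\right) = \frac{1}{42574} + \left(16 + 4 \left(1 + 30\right)\right) = \frac{1}{42574} + \left(16 + 4 \cdot 31\right) = \frac{1}{42574} + \left(16 + 124\right) = \frac{1}{42574} + 140 = \frac{5960361}{42574}$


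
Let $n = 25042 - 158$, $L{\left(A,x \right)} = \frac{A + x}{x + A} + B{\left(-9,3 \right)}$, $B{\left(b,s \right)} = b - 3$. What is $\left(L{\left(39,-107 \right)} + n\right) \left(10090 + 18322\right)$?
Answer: $706691676$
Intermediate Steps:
$B{\left(b,s \right)} = -3 + b$
$L{\left(A,x \right)} = -11$ ($L{\left(A,x \right)} = \frac{A + x}{x + A} - 12 = \frac{A + x}{A + x} - 12 = 1 - 12 = -11$)
$n = 24884$ ($n = 25042 - 158 = 24884$)
$\left(L{\left(39,-107 \right)} + n\right) \left(10090 + 18322\right) = \left(-11 + 24884\right) \left(10090 + 18322\right) = 24873 \cdot 28412 = 706691676$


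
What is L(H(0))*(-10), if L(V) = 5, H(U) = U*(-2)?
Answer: -50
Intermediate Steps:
H(U) = -2*U
L(H(0))*(-10) = 5*(-10) = -50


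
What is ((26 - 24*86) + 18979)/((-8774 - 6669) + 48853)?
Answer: 16941/33410 ≈ 0.50706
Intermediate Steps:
((26 - 24*86) + 18979)/((-8774 - 6669) + 48853) = ((26 - 2064) + 18979)/(-15443 + 48853) = (-2038 + 18979)/33410 = 16941*(1/33410) = 16941/33410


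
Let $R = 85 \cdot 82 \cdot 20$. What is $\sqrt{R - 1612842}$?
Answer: $i \sqrt{1473442} \approx 1213.9 i$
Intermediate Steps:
$R = 139400$ ($R = 6970 \cdot 20 = 139400$)
$\sqrt{R - 1612842} = \sqrt{139400 - 1612842} = \sqrt{-1473442} = i \sqrt{1473442}$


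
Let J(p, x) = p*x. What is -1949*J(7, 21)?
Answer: -286503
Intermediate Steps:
-1949*J(7, 21) = -13643*21 = -1949*147 = -286503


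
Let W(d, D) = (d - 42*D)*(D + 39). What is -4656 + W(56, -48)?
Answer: -23304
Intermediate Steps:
W(d, D) = (39 + D)*(d - 42*D) (W(d, D) = (d - 42*D)*(39 + D) = (39 + D)*(d - 42*D))
-4656 + W(56, -48) = -4656 + (-1638*(-48) - 42*(-48)² + 39*56 - 48*56) = -4656 + (78624 - 42*2304 + 2184 - 2688) = -4656 + (78624 - 96768 + 2184 - 2688) = -4656 - 18648 = -23304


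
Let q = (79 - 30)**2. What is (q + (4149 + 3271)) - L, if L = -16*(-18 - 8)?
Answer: 9405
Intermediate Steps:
q = 2401 (q = 49**2 = 2401)
L = 416 (L = -16*(-26) = 416)
(q + (4149 + 3271)) - L = (2401 + (4149 + 3271)) - 1*416 = (2401 + 7420) - 416 = 9821 - 416 = 9405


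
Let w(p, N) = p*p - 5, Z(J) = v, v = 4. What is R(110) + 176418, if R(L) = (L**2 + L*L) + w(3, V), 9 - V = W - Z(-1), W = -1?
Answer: 200622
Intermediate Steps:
Z(J) = 4
V = 14 (V = 9 - (-1 - 1*4) = 9 - (-1 - 4) = 9 - 1*(-5) = 9 + 5 = 14)
w(p, N) = -5 + p**2 (w(p, N) = p**2 - 5 = -5 + p**2)
R(L) = 4 + 2*L**2 (R(L) = (L**2 + L*L) + (-5 + 3**2) = (L**2 + L**2) + (-5 + 9) = 2*L**2 + 4 = 4 + 2*L**2)
R(110) + 176418 = (4 + 2*110**2) + 176418 = (4 + 2*12100) + 176418 = (4 + 24200) + 176418 = 24204 + 176418 = 200622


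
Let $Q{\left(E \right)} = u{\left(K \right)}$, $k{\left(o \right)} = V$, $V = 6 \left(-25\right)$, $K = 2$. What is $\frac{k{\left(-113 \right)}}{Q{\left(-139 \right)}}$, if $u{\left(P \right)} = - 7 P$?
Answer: $\frac{75}{7} \approx 10.714$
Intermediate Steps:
$V = -150$
$k{\left(o \right)} = -150$
$Q{\left(E \right)} = -14$ ($Q{\left(E \right)} = \left(-7\right) 2 = -14$)
$\frac{k{\left(-113 \right)}}{Q{\left(-139 \right)}} = - \frac{150}{-14} = \left(-150\right) \left(- \frac{1}{14}\right) = \frac{75}{7}$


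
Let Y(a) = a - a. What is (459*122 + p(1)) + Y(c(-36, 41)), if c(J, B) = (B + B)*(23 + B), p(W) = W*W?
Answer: 55999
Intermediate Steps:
p(W) = W²
c(J, B) = 2*B*(23 + B) (c(J, B) = (2*B)*(23 + B) = 2*B*(23 + B))
Y(a) = 0
(459*122 + p(1)) + Y(c(-36, 41)) = (459*122 + 1²) + 0 = (55998 + 1) + 0 = 55999 + 0 = 55999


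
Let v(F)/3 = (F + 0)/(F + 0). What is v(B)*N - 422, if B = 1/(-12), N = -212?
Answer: -1058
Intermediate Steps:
B = -1/12 ≈ -0.083333
v(F) = 3 (v(F) = 3*((F + 0)/(F + 0)) = 3*(F/F) = 3*1 = 3)
v(B)*N - 422 = 3*(-212) - 422 = -636 - 422 = -1058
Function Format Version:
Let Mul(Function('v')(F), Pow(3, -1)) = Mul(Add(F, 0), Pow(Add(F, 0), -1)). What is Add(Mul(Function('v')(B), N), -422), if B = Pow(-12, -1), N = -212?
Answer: -1058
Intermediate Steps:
B = Rational(-1, 12) ≈ -0.083333
Function('v')(F) = 3 (Function('v')(F) = Mul(3, Mul(Add(F, 0), Pow(Add(F, 0), -1))) = Mul(3, Mul(F, Pow(F, -1))) = Mul(3, 1) = 3)
Add(Mul(Function('v')(B), N), -422) = Add(Mul(3, -212), -422) = Add(-636, -422) = -1058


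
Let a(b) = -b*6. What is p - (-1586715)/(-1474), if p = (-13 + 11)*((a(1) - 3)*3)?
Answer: -1507119/1474 ≈ -1022.5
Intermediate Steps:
a(b) = -6*b
p = 54 (p = (-13 + 11)*((-6*1 - 3)*3) = -2*(-6 - 3)*3 = -(-18)*3 = -2*(-27) = 54)
p - (-1586715)/(-1474) = 54 - (-1586715)/(-1474) = 54 - (-1586715)*(-1)/1474 = 54 - 1185*1339/1474 = 54 - 1586715/1474 = -1507119/1474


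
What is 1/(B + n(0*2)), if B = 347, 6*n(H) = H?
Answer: 1/347 ≈ 0.0028818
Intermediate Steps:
n(H) = H/6
1/(B + n(0*2)) = 1/(347 + (0*2)/6) = 1/(347 + (1/6)*0) = 1/(347 + 0) = 1/347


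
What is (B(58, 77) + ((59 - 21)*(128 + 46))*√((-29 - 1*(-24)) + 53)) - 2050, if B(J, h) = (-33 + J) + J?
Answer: -1967 + 26448*√3 ≈ 43842.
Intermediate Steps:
B(J, h) = -33 + 2*J
(B(58, 77) + ((59 - 21)*(128 + 46))*√((-29 - 1*(-24)) + 53)) - 2050 = ((-33 + 2*58) + ((59 - 21)*(128 + 46))*√((-29 - 1*(-24)) + 53)) - 2050 = ((-33 + 116) + (38*174)*√((-29 + 24) + 53)) - 2050 = (83 + 6612*√(-5 + 53)) - 2050 = (83 + 6612*√48) - 2050 = (83 + 6612*(4*√3)) - 2050 = (83 + 26448*√3) - 2050 = -1967 + 26448*√3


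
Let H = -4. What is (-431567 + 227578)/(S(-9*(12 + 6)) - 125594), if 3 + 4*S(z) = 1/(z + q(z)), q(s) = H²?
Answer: 119129576/73347335 ≈ 1.6242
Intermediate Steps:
q(s) = 16 (q(s) = (-4)² = 16)
S(z) = -¾ + 1/(4*(16 + z)) (S(z) = -¾ + 1/(4*(z + 16)) = -¾ + 1/(4*(16 + z)))
(-431567 + 227578)/(S(-9*(12 + 6)) - 125594) = (-431567 + 227578)/((-47 - (-27)*(12 + 6))/(4*(16 - 9*(12 + 6))) - 125594) = -203989/((-47 - (-27)*18)/(4*(16 - 9*18)) - 125594) = -203989/((-47 - 3*(-162))/(4*(16 - 162)) - 125594) = -203989/((¼)*(-47 + 486)/(-146) - 125594) = -203989/((¼)*(-1/146)*439 - 125594) = -203989/(-439/584 - 125594) = -203989/(-73347335/584) = -203989*(-584/73347335) = 119129576/73347335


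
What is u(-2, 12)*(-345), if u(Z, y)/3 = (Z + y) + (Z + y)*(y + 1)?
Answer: -144900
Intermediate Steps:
u(Z, y) = 3*Z + 3*y + 3*(1 + y)*(Z + y) (u(Z, y) = 3*((Z + y) + (Z + y)*(y + 1)) = 3*((Z + y) + (Z + y)*(1 + y)) = 3*((Z + y) + (1 + y)*(Z + y)) = 3*(Z + y + (1 + y)*(Z + y)) = 3*Z + 3*y + 3*(1 + y)*(Z + y))
u(-2, 12)*(-345) = (3*12**2 + 6*(-2) + 6*12 + 3*(-2)*12)*(-345) = (3*144 - 12 + 72 - 72)*(-345) = (432 - 12 + 72 - 72)*(-345) = 420*(-345) = -144900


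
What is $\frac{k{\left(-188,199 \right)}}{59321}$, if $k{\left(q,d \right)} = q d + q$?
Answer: $- \frac{37600}{59321} \approx -0.63384$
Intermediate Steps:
$k{\left(q,d \right)} = q + d q$ ($k{\left(q,d \right)} = d q + q = q + d q$)
$\frac{k{\left(-188,199 \right)}}{59321} = \frac{\left(-188\right) \left(1 + 199\right)}{59321} = \left(-188\right) 200 \cdot \frac{1}{59321} = \left(-37600\right) \frac{1}{59321} = - \frac{37600}{59321}$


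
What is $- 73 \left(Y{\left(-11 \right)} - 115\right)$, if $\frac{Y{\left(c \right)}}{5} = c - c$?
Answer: $8395$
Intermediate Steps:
$Y{\left(c \right)} = 0$ ($Y{\left(c \right)} = 5 \left(c - c\right) = 5 \cdot 0 = 0$)
$- 73 \left(Y{\left(-11 \right)} - 115\right) = - 73 \left(0 - 115\right) = \left(-73\right) \left(-115\right) = 8395$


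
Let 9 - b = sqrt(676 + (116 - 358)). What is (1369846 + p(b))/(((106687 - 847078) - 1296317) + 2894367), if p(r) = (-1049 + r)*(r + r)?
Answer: 1351994/857659 + 2062*sqrt(434)/857659 ≈ 1.6265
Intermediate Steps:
b = 9 - sqrt(434) (b = 9 - sqrt(676 + (116 - 358)) = 9 - sqrt(676 - 242) = 9 - sqrt(434) ≈ -11.833)
p(r) = 2*r*(-1049 + r) (p(r) = (-1049 + r)*(2*r) = 2*r*(-1049 + r))
(1369846 + p(b))/(((106687 - 847078) - 1296317) + 2894367) = (1369846 + 2*(9 - sqrt(434))*(-1049 + (9 - sqrt(434))))/(((106687 - 847078) - 1296317) + 2894367) = (1369846 + 2*(9 - sqrt(434))*(-1040 - sqrt(434)))/((-740391 - 1296317) + 2894367) = (1369846 + 2*(-1040 - sqrt(434))*(9 - sqrt(434)))/(-2036708 + 2894367) = (1369846 + 2*(-1040 - sqrt(434))*(9 - sqrt(434)))/857659 = (1369846 + 2*(-1040 - sqrt(434))*(9 - sqrt(434)))*(1/857659) = 1369846/857659 + 2*(-1040 - sqrt(434))*(9 - sqrt(434))/857659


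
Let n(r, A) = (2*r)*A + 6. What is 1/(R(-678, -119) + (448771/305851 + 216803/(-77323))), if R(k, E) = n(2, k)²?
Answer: 23649316873/173170577637168308 ≈ 1.3657e-7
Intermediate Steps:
n(r, A) = 6 + 2*A*r (n(r, A) = 2*A*r + 6 = 6 + 2*A*r)
R(k, E) = (6 + 4*k)² (R(k, E) = (6 + 2*k*2)² = (6 + 4*k)²)
1/(R(-678, -119) + (448771/305851 + 216803/(-77323))) = 1/(4*(3 + 2*(-678))² + (448771/305851 + 216803/(-77323))) = 1/(4*(3 - 1356)² + (448771*(1/305851) + 216803*(-1/77323))) = 1/(4*(-1353)² + (448771/305851 - 216803/77323)) = 1/(4*1830609 - 31609094320/23649316873) = 1/(7322436 - 31609094320/23649316873) = 1/(173170577637168308/23649316873) = 23649316873/173170577637168308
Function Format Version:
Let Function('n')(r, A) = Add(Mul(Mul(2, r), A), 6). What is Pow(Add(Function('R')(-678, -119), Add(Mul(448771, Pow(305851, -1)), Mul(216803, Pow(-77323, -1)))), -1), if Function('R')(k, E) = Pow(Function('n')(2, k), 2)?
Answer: Rational(23649316873, 173170577637168308) ≈ 1.3657e-7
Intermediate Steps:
Function('n')(r, A) = Add(6, Mul(2, A, r)) (Function('n')(r, A) = Add(Mul(2, A, r), 6) = Add(6, Mul(2, A, r)))
Function('R')(k, E) = Pow(Add(6, Mul(4, k)), 2) (Function('R')(k, E) = Pow(Add(6, Mul(2, k, 2)), 2) = Pow(Add(6, Mul(4, k)), 2))
Pow(Add(Function('R')(-678, -119), Add(Mul(448771, Pow(305851, -1)), Mul(216803, Pow(-77323, -1)))), -1) = Pow(Add(Mul(4, Pow(Add(3, Mul(2, -678)), 2)), Add(Mul(448771, Pow(305851, -1)), Mul(216803, Pow(-77323, -1)))), -1) = Pow(Add(Mul(4, Pow(Add(3, -1356), 2)), Add(Mul(448771, Rational(1, 305851)), Mul(216803, Rational(-1, 77323)))), -1) = Pow(Add(Mul(4, Pow(-1353, 2)), Add(Rational(448771, 305851), Rational(-216803, 77323))), -1) = Pow(Add(Mul(4, 1830609), Rational(-31609094320, 23649316873)), -1) = Pow(Add(7322436, Rational(-31609094320, 23649316873)), -1) = Pow(Rational(173170577637168308, 23649316873), -1) = Rational(23649316873, 173170577637168308)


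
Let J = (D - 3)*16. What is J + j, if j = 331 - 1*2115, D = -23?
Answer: -2200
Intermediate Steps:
j = -1784 (j = 331 - 2115 = -1784)
J = -416 (J = (-23 - 3)*16 = -26*16 = -416)
J + j = -416 - 1784 = -2200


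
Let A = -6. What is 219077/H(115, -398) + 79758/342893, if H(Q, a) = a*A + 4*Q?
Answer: 75347120545/976559264 ≈ 77.156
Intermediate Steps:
H(Q, a) = -6*a + 4*Q (H(Q, a) = a*(-6) + 4*Q = -6*a + 4*Q)
219077/H(115, -398) + 79758/342893 = 219077/(-6*(-398) + 4*115) + 79758/342893 = 219077/(2388 + 460) + 79758*(1/342893) = 219077/2848 + 79758/342893 = 75347120545/976559264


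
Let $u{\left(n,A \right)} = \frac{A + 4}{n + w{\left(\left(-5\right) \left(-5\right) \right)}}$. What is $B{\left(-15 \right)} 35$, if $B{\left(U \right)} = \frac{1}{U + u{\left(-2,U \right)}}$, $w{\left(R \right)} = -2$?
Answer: $- \frac{20}{7} \approx -2.8571$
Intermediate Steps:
$u{\left(n,A \right)} = \frac{4 + A}{-2 + n}$ ($u{\left(n,A \right)} = \frac{A + 4}{n - 2} = \frac{4 + A}{-2 + n}$)
$B{\left(U \right)} = \frac{1}{-1 + \frac{3 U}{4}}$ ($B{\left(U \right)} = \frac{1}{U + \frac{4 + U}{-2 - 2}} = \frac{1}{U + \frac{4 + U}{-4}} = \frac{1}{U - \frac{4 + U}{4}} = \frac{1}{U - \left(1 + \frac{U}{4}\right)} = \frac{1}{-1 + \frac{3 U}{4}}$)
$B{\left(-15 \right)} 35 = \frac{4}{-4 + 3 \left(-15\right)} 35 = \frac{4}{-4 - 45} \cdot 35 = \frac{4}{-49} \cdot 35 = 4 \left(- \frac{1}{49}\right) 35 = \left(- \frac{4}{49}\right) 35 = - \frac{20}{7}$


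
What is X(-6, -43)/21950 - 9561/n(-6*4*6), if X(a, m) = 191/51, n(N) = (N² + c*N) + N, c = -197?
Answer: -6989353/35822400 ≈ -0.19511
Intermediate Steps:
n(N) = N² - 196*N (n(N) = (N² - 197*N) + N = N² - 196*N)
X(a, m) = 191/51 (X(a, m) = 191*(1/51) = 191/51)
X(-6, -43)/21950 - 9561/n(-6*4*6) = (191/51)/21950 - 9561*(-1/(144*(-196 - 6*4*6))) = (191/51)*(1/21950) - 9561*(-1/(144*(-196 - 24*6))) = 191/1119450 - 9561*(-1/(144*(-196 - 144))) = 191/1119450 - 9561/((-144*(-340))) = 191/1119450 - 9561/48960 = 191/1119450 - 9561*1/48960 = 191/1119450 - 3187/16320 = -6989353/35822400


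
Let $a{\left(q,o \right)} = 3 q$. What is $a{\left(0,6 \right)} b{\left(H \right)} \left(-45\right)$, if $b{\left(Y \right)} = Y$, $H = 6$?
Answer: $0$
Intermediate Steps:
$a{\left(0,6 \right)} b{\left(H \right)} \left(-45\right) = 3 \cdot 0 \cdot 6 \left(-45\right) = 0 \cdot 6 \left(-45\right) = 0 \left(-45\right) = 0$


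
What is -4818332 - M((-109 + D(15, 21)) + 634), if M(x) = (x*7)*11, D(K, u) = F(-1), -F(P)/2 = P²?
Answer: -4858603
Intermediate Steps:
F(P) = -2*P²
D(K, u) = -2 (D(K, u) = -2*(-1)² = -2*1 = -2)
M(x) = 77*x (M(x) = (7*x)*11 = 77*x)
-4818332 - M((-109 + D(15, 21)) + 634) = -4818332 - 77*((-109 - 2) + 634) = -4818332 - 77*(-111 + 634) = -4818332 - 77*523 = -4818332 - 1*40271 = -4818332 - 40271 = -4858603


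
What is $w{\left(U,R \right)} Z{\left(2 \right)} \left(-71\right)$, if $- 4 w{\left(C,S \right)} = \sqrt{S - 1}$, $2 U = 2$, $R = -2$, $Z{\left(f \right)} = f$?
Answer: $\frac{71 i \sqrt{3}}{2} \approx 61.488 i$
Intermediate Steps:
$U = 1$ ($U = \frac{1}{2} \cdot 2 = 1$)
$w{\left(C,S \right)} = - \frac{\sqrt{-1 + S}}{4}$ ($w{\left(C,S \right)} = - \frac{\sqrt{S - 1}}{4} = - \frac{\sqrt{-1 + S}}{4}$)
$w{\left(U,R \right)} Z{\left(2 \right)} \left(-71\right) = - \frac{\sqrt{-1 - 2}}{4} \cdot 2 \left(-71\right) = - \frac{\sqrt{-3}}{4} \cdot 2 \left(-71\right) = - \frac{i \sqrt{3}}{4} \cdot 2 \left(-71\right) = - \frac{i \sqrt{3}}{2} \left(-71\right) = \frac{71 i \sqrt{3}}{2}$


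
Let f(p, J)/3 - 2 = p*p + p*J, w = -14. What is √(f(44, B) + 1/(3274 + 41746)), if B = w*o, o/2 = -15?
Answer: √31037407936655/22510 ≈ 247.50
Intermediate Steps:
o = -30 (o = 2*(-15) = -30)
B = 420 (B = -14*(-30) = 420)
f(p, J) = 6 + 3*p² + 3*J*p (f(p, J) = 6 + 3*(p*p + p*J) = 6 + 3*(p² + J*p) = 6 + (3*p² + 3*J*p) = 6 + 3*p² + 3*J*p)
√(f(44, B) + 1/(3274 + 41746)) = √((6 + 3*44² + 3*420*44) + 1/(3274 + 41746)) = √((6 + 3*1936 + 55440) + 1/45020) = √((6 + 5808 + 55440) + 1/45020) = √(61254 + 1/45020) = √(2757655081/45020) = √31037407936655/22510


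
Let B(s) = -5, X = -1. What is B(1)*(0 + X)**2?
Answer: -5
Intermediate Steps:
B(1)*(0 + X)**2 = -5*(0 - 1)**2 = -5*(-1)**2 = -5*1 = -5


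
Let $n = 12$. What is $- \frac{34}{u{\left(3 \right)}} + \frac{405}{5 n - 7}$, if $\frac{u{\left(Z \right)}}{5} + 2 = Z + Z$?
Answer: $\frac{3149}{530} \approx 5.9415$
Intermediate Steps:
$u{\left(Z \right)} = -10 + 10 Z$ ($u{\left(Z \right)} = -10 + 5 \left(Z + Z\right) = -10 + 5 \cdot 2 Z = -10 + 10 Z$)
$- \frac{34}{u{\left(3 \right)}} + \frac{405}{5 n - 7} = - \frac{34}{-10 + 10 \cdot 3} + \frac{405}{5 \cdot 12 - 7} = - \frac{34}{-10 + 30} + \frac{405}{60 - 7} = - \frac{34}{20} + \frac{405}{53} = \left(-34\right) \frac{1}{20} + 405 \cdot \frac{1}{53} = - \frac{17}{10} + \frac{405}{53} = \frac{3149}{530}$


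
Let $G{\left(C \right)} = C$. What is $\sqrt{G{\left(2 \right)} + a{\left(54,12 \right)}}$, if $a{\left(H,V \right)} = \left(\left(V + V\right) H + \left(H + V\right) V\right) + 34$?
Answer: $6 \sqrt{59} \approx 46.087$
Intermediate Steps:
$a{\left(H,V \right)} = 34 + V \left(H + V\right) + 2 H V$ ($a{\left(H,V \right)} = \left(2 V H + V \left(H + V\right)\right) + 34 = \left(2 H V + V \left(H + V\right)\right) + 34 = \left(V \left(H + V\right) + 2 H V\right) + 34 = 34 + V \left(H + V\right) + 2 H V$)
$\sqrt{G{\left(2 \right)} + a{\left(54,12 \right)}} = \sqrt{2 + \left(34 + 12^{2} + 3 \cdot 54 \cdot 12\right)} = \sqrt{2 + \left(34 + 144 + 1944\right)} = \sqrt{2 + 2122} = \sqrt{2124} = 6 \sqrt{59}$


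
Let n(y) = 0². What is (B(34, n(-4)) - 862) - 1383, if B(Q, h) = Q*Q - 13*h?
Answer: -1089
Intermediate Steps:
n(y) = 0
B(Q, h) = Q² - 13*h
(B(34, n(-4)) - 862) - 1383 = ((34² - 13*0) - 862) - 1383 = ((1156 + 0) - 862) - 1383 = (1156 - 862) - 1383 = 294 - 1383 = -1089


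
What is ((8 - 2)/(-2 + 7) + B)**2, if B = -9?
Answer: 1521/25 ≈ 60.840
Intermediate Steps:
((8 - 2)/(-2 + 7) + B)**2 = ((8 - 2)/(-2 + 7) - 9)**2 = (6/5 - 9)**2 = (-39/5)**2 = 1521/25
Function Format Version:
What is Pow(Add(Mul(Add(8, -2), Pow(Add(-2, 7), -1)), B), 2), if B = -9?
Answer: Rational(1521, 25) ≈ 60.840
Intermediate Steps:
Pow(Add(Mul(Add(8, -2), Pow(Add(-2, 7), -1)), B), 2) = Pow(Add(Mul(Add(8, -2), Pow(Add(-2, 7), -1)), -9), 2) = Pow(Add(Mul(6, Pow(5, -1)), -9), 2) = Pow(Add(Mul(6, Rational(1, 5)), -9), 2) = Pow(Add(Rational(6, 5), -9), 2) = Pow(Rational(-39, 5), 2) = Rational(1521, 25)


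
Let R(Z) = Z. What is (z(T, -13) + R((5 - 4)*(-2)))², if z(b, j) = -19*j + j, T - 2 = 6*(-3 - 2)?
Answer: 53824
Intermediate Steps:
T = -28 (T = 2 + 6*(-3 - 2) = 2 + 6*(-5) = 2 - 30 = -28)
z(b, j) = -18*j
(z(T, -13) + R((5 - 4)*(-2)))² = (-18*(-13) + (5 - 4)*(-2))² = (234 + 1*(-2))² = (234 - 2)² = 232² = 53824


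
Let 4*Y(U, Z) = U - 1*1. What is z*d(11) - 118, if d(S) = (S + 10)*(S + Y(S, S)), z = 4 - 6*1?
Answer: -685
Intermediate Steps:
Y(U, Z) = -¼ + U/4 (Y(U, Z) = (U - 1*1)/4 = (U - 1)/4 = (-1 + U)/4 = -¼ + U/4)
z = -2 (z = 4 - 6 = -2)
d(S) = (10 + S)*(-¼ + 5*S/4) (d(S) = (S + 10)*(S + (-¼ + S/4)) = (10 + S)*(-¼ + 5*S/4))
z*d(11) - 118 = -2*(-5/2 + (5/4)*11² + (49/4)*11) - 118 = -2*(-5/2 + (5/4)*121 + 539/4) - 118 = -2*(-5/2 + 605/4 + 539/4) - 118 = -2*567/2 - 118 = -567 - 118 = -685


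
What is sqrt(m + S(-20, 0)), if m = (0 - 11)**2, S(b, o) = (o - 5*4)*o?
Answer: 11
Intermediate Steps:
S(b, o) = o*(-20 + o) (S(b, o) = (o - 20)*o = (-20 + o)*o = o*(-20 + o))
m = 121 (m = (-11)**2 = 121)
sqrt(m + S(-20, 0)) = sqrt(121 + 0*(-20 + 0)) = sqrt(121 + 0*(-20)) = sqrt(121 + 0) = sqrt(121) = 11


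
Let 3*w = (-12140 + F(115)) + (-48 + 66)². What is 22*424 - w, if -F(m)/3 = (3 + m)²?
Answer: 81572/3 ≈ 27191.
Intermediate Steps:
F(m) = -3*(3 + m)²
w = -53588/3 (w = ((-12140 - 3*(3 + 115)²) + (-48 + 66)²)/3 = ((-12140 - 3*118²) + 18²)/3 = ((-12140 - 3*13924) + 324)/3 = ((-12140 - 41772) + 324)/3 = (-53912 + 324)/3 = (⅓)*(-53588) = -53588/3 ≈ -17863.)
22*424 - w = 22*424 - 1*(-53588/3) = 9328 + 53588/3 = 81572/3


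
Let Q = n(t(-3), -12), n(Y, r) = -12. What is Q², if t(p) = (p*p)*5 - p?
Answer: 144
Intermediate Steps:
t(p) = -p + 5*p² (t(p) = p²*5 - p = 5*p² - p = -p + 5*p²)
Q = -12
Q² = (-12)² = 144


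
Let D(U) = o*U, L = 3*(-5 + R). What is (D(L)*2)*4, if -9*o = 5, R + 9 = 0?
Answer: 560/3 ≈ 186.67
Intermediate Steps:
R = -9 (R = -9 + 0 = -9)
o = -5/9 (o = -⅑*5 = -5/9 ≈ -0.55556)
L = -42 (L = 3*(-5 - 9) = 3*(-14) = -42)
D(U) = -5*U/9
(D(L)*2)*4 = (-5/9*(-42)*2)*4 = ((70/3)*2)*4 = (140/3)*4 = 560/3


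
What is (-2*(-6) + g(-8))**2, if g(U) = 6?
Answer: 324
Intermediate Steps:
(-2*(-6) + g(-8))**2 = (-2*(-6) + 6)**2 = (12 + 6)**2 = 18**2 = 324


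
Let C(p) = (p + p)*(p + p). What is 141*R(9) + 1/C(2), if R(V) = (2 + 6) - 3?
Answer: 11281/16 ≈ 705.06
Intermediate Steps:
C(p) = 4*p² (C(p) = (2*p)*(2*p) = 4*p²)
R(V) = 5 (R(V) = 8 - 3 = 5)
141*R(9) + 1/C(2) = 141*5 + 1/(4*2²) = 705 + 1/(4*4) = 705 + 1/16 = 11281/16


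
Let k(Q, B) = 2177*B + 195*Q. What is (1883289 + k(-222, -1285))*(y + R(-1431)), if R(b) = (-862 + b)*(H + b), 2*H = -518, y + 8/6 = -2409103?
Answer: -4211036124862/3 ≈ -1.4037e+12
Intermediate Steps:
y = -7227313/3 (y = -4/3 - 2409103 = -7227313/3 ≈ -2.4091e+6)
H = -259 (H = (½)*(-518) = -259)
R(b) = (-862 + b)*(-259 + b)
k(Q, B) = 195*Q + 2177*B
(1883289 + k(-222, -1285))*(y + R(-1431)) = (1883289 + (195*(-222) + 2177*(-1285)))*(-7227313/3 + (223258 + (-1431)² - 1121*(-1431))) = (1883289 + (-43290 - 2797445))*(-7227313/3 + (223258 + 2047761 + 1604151)) = (1883289 - 2840735)*(-7227313/3 + 3875170) = -957446*4398197/3 = -4211036124862/3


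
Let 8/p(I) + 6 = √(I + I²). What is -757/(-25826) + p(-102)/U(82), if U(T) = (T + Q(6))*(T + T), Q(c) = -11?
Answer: 3770457449/128632100546 + √10302/14942163 ≈ 0.029319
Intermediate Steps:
p(I) = 8/(-6 + √(I + I²))
U(T) = 2*T*(-11 + T) (U(T) = (T - 11)*(T + T) = (-11 + T)*(2*T) = 2*T*(-11 + T))
-757/(-25826) + p(-102)/U(82) = -757/(-25826) + (8/(-6 + √(-102*(1 - 102))))/((2*82*(-11 + 82))) = -757*(-1/25826) + (8/(-6 + √(-102*(-101))))/((2*82*71)) = 757/25826 + (8/(-6 + √10302))/11644 = 757/25826 + (8/(-6 + √10302))*(1/11644) = 757/25826 + 2/(2911*(-6 + √10302))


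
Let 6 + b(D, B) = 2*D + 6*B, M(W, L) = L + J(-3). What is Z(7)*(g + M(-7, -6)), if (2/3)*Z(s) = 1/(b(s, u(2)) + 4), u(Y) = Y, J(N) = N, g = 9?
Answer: 0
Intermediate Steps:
M(W, L) = -3 + L (M(W, L) = L - 3 = -3 + L)
b(D, B) = -6 + 2*D + 6*B (b(D, B) = -6 + (2*D + 6*B) = -6 + 2*D + 6*B)
Z(s) = 3/(2*(10 + 2*s)) (Z(s) = 3/(2*((-6 + 2*s + 6*2) + 4)) = 3/(2*((-6 + 2*s + 12) + 4)) = 3/(2*((6 + 2*s) + 4)) = 3/(2*(10 + 2*s)))
Z(7)*(g + M(-7, -6)) = (3/(4*(5 + 7)))*(9 + (-3 - 6)) = ((¾)/12)*(9 - 9) = ((¾)*(1/12))*0 = (1/16)*0 = 0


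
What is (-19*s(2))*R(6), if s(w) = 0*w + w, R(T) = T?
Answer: -228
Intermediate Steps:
s(w) = w (s(w) = 0 + w = w)
(-19*s(2))*R(6) = -19*2*6 = -38*6 = -228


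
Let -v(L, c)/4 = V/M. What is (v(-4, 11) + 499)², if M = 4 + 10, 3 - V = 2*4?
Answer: 12271009/49 ≈ 2.5043e+5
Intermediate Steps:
V = -5 (V = 3 - 2*4 = 3 - 1*8 = 3 - 8 = -5)
M = 14
v(L, c) = 10/7 (v(L, c) = -(-20)/14 = -4*(-5/14) = 10/7)
(v(-4, 11) + 499)² = (10/7 + 499)² = (3503/7)² = 12271009/49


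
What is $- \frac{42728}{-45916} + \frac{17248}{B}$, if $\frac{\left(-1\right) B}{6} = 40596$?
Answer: $\frac{300486130}{349501113} \approx 0.85976$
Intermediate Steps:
$B = -243576$ ($B = \left(-6\right) 40596 = -243576$)
$- \frac{42728}{-45916} + \frac{17248}{B} = - \frac{42728}{-45916} + \frac{17248}{-243576} = \left(-42728\right) \left(- \frac{1}{45916}\right) + 17248 \left(- \frac{1}{243576}\right) = \frac{10682}{11479} - \frac{2156}{30447} = \frac{300486130}{349501113}$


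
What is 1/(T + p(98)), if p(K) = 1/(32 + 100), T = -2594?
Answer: -132/342407 ≈ -0.00038551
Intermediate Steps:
p(K) = 1/132
1/(T + p(98)) = 1/(-2594 + 1/132) = 1/(-342407/132) = -132/342407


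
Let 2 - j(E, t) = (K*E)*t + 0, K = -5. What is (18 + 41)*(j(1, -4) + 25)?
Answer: 413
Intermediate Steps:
j(E, t) = 2 + 5*E*t (j(E, t) = 2 - ((-5*E)*t + 0) = 2 - (-5*E*t + 0) = 2 - (-5)*E*t = 2 + 5*E*t)
(18 + 41)*(j(1, -4) + 25) = (18 + 41)*((2 + 5*1*(-4)) + 25) = 59*((2 - 20) + 25) = 59*(-18 + 25) = 59*7 = 413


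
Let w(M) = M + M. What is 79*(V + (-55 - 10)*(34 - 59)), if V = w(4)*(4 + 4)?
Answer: 133431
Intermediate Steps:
w(M) = 2*M
V = 64 (V = (2*4)*(4 + 4) = 8*8 = 64)
79*(V + (-55 - 10)*(34 - 59)) = 79*(64 + (-55 - 10)*(34 - 59)) = 79*(64 - 65*(-25)) = 79*(64 + 1625) = 79*1689 = 133431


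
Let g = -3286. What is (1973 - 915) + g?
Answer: -2228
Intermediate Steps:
(1973 - 915) + g = (1973 - 915) - 3286 = 1058 - 3286 = -2228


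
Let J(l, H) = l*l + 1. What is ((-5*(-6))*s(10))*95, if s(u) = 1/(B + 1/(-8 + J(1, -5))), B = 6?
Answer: 3420/7 ≈ 488.57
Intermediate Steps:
J(l, H) = 1 + l² (J(l, H) = l² + 1 = 1 + l²)
s(u) = 6/35 (s(u) = 1/(6 + 1/(-8 + (1 + 1²))) = 1/(6 + 1/(-8 + (1 + 1))) = 1/(6 + 1/(-8 + 2)) = 1/(6 + 1/(-6)) = 1/(6 - ⅙) = 1/(35/6) = 6/35)
((-5*(-6))*s(10))*95 = (-5*(-6)*(6/35))*95 = (30*(6/35))*95 = (36/7)*95 = 3420/7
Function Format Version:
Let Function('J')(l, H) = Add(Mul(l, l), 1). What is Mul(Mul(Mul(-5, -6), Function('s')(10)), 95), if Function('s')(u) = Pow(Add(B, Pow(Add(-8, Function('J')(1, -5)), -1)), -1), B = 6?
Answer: Rational(3420, 7) ≈ 488.57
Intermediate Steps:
Function('J')(l, H) = Add(1, Pow(l, 2)) (Function('J')(l, H) = Add(Pow(l, 2), 1) = Add(1, Pow(l, 2)))
Function('s')(u) = Rational(6, 35) (Function('s')(u) = Pow(Add(6, Pow(Add(-8, Add(1, Pow(1, 2))), -1)), -1) = Pow(Add(6, Pow(Add(-8, Add(1, 1)), -1)), -1) = Pow(Add(6, Pow(Add(-8, 2), -1)), -1) = Pow(Add(6, Pow(-6, -1)), -1) = Pow(Add(6, Rational(-1, 6)), -1) = Pow(Rational(35, 6), -1) = Rational(6, 35))
Mul(Mul(Mul(-5, -6), Function('s')(10)), 95) = Mul(Mul(Mul(-5, -6), Rational(6, 35)), 95) = Mul(Mul(30, Rational(6, 35)), 95) = Mul(Rational(36, 7), 95) = Rational(3420, 7)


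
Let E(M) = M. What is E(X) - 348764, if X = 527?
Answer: -348237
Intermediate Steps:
E(X) - 348764 = 527 - 348764 = -348237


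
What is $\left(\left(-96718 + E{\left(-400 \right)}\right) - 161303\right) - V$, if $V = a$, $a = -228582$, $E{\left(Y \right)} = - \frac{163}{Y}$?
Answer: $- \frac{11775437}{400} \approx -29439.0$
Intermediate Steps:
$V = -228582$
$\left(\left(-96718 + E{\left(-400 \right)}\right) - 161303\right) - V = \left(\left(-96718 - \frac{163}{-400}\right) - 161303\right) - -228582 = \left(\left(-96718 - - \frac{163}{400}\right) - 161303\right) + 228582 = \left(\left(-96718 + \frac{163}{400}\right) - 161303\right) + 228582 = \left(- \frac{38687037}{400} - 161303\right) + 228582 = - \frac{103208237}{400} + 228582 = - \frac{11775437}{400}$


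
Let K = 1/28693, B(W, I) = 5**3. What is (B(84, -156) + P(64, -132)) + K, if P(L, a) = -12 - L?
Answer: 1405958/28693 ≈ 49.000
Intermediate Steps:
B(W, I) = 125
K = 1/28693 ≈ 3.4852e-5
(B(84, -156) + P(64, -132)) + K = (125 + (-12 - 1*64)) + 1/28693 = (125 + (-12 - 64)) + 1/28693 = (125 - 76) + 1/28693 = 49 + 1/28693 = 1405958/28693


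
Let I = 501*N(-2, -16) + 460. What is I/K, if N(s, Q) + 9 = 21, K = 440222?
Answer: 3236/220111 ≈ 0.014702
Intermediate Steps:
N(s, Q) = 12 (N(s, Q) = -9 + 21 = 12)
I = 6472 (I = 501*12 + 460 = 6012 + 460 = 6472)
I/K = 6472/440222 = 6472*(1/440222) = 3236/220111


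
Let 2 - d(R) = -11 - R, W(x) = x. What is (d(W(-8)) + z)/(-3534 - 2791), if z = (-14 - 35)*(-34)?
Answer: -1671/6325 ≈ -0.26419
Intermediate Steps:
d(R) = 13 + R (d(R) = 2 - (-11 - R) = 2 + (11 + R) = 13 + R)
z = 1666 (z = -49*(-34) = 1666)
(d(W(-8)) + z)/(-3534 - 2791) = ((13 - 8) + 1666)/(-3534 - 2791) = (5 + 1666)/(-6325) = 1671*(-1/6325) = -1671/6325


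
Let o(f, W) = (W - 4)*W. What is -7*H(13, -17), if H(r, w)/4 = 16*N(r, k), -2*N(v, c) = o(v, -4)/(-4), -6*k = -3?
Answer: -1792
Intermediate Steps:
k = 1/2 (k = -1/6*(-3) = 1/2 ≈ 0.50000)
o(f, W) = W*(-4 + W) (o(f, W) = (-4 + W)*W = W*(-4 + W))
N(v, c) = 4 (N(v, c) = -(-4*(-4 - 4))/(2*(-4)) = -(-4*(-8))*(-1)/(2*4) = -16*(-1)/4 = -1/2*(-8) = 4)
H(r, w) = 256 (H(r, w) = 4*(16*4) = 4*64 = 256)
-7*H(13, -17) = -7*256 = -1792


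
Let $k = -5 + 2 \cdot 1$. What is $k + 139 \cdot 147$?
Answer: $20430$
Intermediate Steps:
$k = -3$ ($k = -5 + 2 = -3$)
$k + 139 \cdot 147 = -3 + 139 \cdot 147 = -3 + 20433 = 20430$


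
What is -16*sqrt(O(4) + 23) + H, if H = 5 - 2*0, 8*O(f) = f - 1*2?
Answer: 5 - 8*sqrt(93) ≈ -72.149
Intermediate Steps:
O(f) = -1/4 + f/8 (O(f) = (f - 1*2)/8 = (f - 2)/8 = (-2 + f)/8 = -1/4 + f/8)
H = 5 (H = 5 + 0 = 5)
-16*sqrt(O(4) + 23) + H = -16*sqrt((-1/4 + (1/8)*4) + 23) + 5 = -16*sqrt((-1/4 + 1/2) + 23) + 5 = -16*sqrt(1/4 + 23) + 5 = -8*sqrt(93) + 5 = 5 - 8*sqrt(93)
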